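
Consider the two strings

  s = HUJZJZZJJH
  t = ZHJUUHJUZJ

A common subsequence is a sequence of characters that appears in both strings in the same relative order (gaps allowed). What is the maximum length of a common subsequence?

5

One common subsequence of length 5: H (s #1, t #2) → U (s #2, t #5) → J (s #3, t #7) → Z (s #7, t #9) → J (s #9, t #10). dp[10][10] = 5 confirms this is the maximum.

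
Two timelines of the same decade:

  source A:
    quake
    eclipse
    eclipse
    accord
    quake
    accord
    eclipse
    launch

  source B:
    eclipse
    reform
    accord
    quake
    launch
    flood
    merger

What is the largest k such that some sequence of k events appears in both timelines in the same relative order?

4

Pick eclipse (source A #2, source B #1), accord (source A #4, source B #3), quake (source A #5, source B #4), launch (source A #8, source B #5); all 4 events appear in both, in order. Since dp[8][7] = 4, nothing longer is possible.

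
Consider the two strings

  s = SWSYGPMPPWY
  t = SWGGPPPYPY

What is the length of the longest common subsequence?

7

Let dp[i][j] be the LCS length of the first i characters of s and the first j characters of t. dp[i][j] = dp[i-1][j-1]+1 when the i-th and j-th characters match, else max(dp[i-1][j], dp[i][j-1]).
    ·  S  W  G  G  P  P  P  Y  P  Y
 ·  0  0  0  0  0  0  0  0  0  0  0
 S  0  1  1  1  1  1  1  1  1  1  1
 W  0  1  2  2  2  2  2  2  2  2  2
 S  0  1  2  2  2  2  2  2  2  2  2
 Y  0  1  2  2  2  2  2  2  3  3  3
 G  0  1  2  3  3  3  3  3  3  3  3
 P  0  1  2  3  3  4  4  4  4  4  4
 M  0  1  2  3  3  4  4  4  4  4  4
 P  0  1  2  3  3  4  5  5  5  5  5
 P  0  1  2  3  3  4  5  6  6  6  6
 W  0  1  2  3  3  4  5  6  6  6  6
 Y  0  1  2  3  3  4  5  6  7  7  7
dp[11][10] = 7. One LCS (by backtracking along matches): SWGPPPY.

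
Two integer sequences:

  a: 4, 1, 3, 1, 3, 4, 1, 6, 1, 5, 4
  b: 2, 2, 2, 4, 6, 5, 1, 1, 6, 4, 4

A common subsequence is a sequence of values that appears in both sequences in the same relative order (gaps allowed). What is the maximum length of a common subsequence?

5

Taking 4 at a[1]=b[4] → 1 at a[2]=b[7] → 1 at a[4]=b[8] → 4 at a[6]=b[10] → 4 at a[11]=b[11] gives a common subsequence of length 5. Since dp[11][11] = 5, nothing longer is possible.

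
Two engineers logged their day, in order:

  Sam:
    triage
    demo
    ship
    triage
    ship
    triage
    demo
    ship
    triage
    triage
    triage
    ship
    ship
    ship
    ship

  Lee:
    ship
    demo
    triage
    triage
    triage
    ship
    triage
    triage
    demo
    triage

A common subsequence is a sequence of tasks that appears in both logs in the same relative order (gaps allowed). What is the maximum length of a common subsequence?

Pick triage at Sam[1]=Lee[3], then triage at Sam[4]=Lee[4], then triage at Sam[6]=Lee[5], then ship at Sam[8]=Lee[6], then triage at Sam[9]=Lee[7], then triage at Sam[10]=Lee[8], then triage at Sam[11]=Lee[10]; all 7 tasks appear in both, in order. dp[15][10] = 7 confirms this is the maximum.

7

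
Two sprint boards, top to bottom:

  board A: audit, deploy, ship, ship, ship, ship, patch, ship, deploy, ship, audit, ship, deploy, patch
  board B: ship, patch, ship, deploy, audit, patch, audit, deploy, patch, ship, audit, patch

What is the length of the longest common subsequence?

7

Taking ship (board A #3, board B #1) → ship (board A #4, board B #3) → patch (board A #7, board B #6) → deploy (board A #9, board B #8) → ship (board A #10, board B #10) → audit (board A #11, board B #11) → patch (board A #14, board B #12) gives a common subsequence of length 7. Since dp[14][12] = 7, nothing longer is possible.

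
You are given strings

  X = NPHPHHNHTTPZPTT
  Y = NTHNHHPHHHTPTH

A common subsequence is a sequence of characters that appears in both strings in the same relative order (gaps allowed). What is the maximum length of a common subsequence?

Pick N [1,4], H [3,6], P [4,7], H [5,8], H [6,9], H [8,10], T [10,11], P [13,12], T [14,13]; all 9 characters appear in both, in order. The LCS DP gives dp[15][14] = 9, so this is optimal.

9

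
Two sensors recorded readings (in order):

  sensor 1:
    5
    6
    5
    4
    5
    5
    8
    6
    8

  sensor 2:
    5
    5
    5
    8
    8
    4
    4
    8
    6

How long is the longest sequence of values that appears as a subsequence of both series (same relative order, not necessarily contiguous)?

5

Taking 5 (sensor 1 #1, sensor 2 #2) → 5 (sensor 1 #3, sensor 2 #3) → 4 (sensor 1 #4, sensor 2 #7) → 8 (sensor 1 #7, sensor 2 #8) → 6 (sensor 1 #8, sensor 2 #9) gives a common subsequence of length 5. Since dp[9][9] = 5, nothing longer is possible.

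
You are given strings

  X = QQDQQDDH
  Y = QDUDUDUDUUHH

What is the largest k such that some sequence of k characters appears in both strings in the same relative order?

5

Pick Q (X #1, Y #1), then D (X #3, Y #4), then D (X #6, Y #6), then D (X #7, Y #8), then H (X #8, Y #12); all 5 characters appear in both, in order, and the DP table's final entry dp[8][12] is also 5, so no common subsequence is longer.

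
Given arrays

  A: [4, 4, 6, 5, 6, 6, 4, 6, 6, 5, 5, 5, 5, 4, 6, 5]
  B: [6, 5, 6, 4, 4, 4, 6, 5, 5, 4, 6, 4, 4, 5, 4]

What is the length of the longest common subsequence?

Match 6 [3,1]; then 5 [4,2]; then 6 [5,3]; then 4 [7,6]; then 6 [9,7]; then 5 [12,8]; then 5 [13,9]; then 4 [14,10]; then 6 [15,11]; then 5 [16,14] — 10 values in the same relative order in both. dp[16][15] = 10 confirms this is the maximum.

10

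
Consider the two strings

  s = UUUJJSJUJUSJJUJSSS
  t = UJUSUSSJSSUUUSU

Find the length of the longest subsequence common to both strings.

One common subsequence of length 9: U (s #1, t #1); then U (s #2, t #3); then U (s #3, t #5); then J (s #4, t #8); then S (s #6, t #10); then U (s #8, t #12); then U (s #10, t #13); then S (s #11, t #14); then U (s #14, t #15). dp[18][15] = 9 confirms this is the maximum.

9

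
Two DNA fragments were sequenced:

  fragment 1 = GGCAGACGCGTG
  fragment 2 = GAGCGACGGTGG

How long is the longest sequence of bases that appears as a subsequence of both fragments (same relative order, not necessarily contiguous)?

Let dp[i][j] be the LCS length of the first i bases of fragment 1 and the first j bases of fragment 2. dp[i][j] = dp[i-1][j-1]+1 when the i-th and j-th bases match, else max(dp[i-1][j], dp[i][j-1]).
    ·  G  A  G  C  G  A  C  G  G  T  G  G
 ·  0  0  0  0  0  0  0  0  0  0  0  0  0
 G  0  1  1  1  1  1  1  1  1  1  1  1  1
 G  0  1  1  2  2  2  2  2  2  2  2  2  2
 C  0  1  1  2  3  3  3  3  3  3  3  3  3
 A  0  1  2  2  3  3  4  4  4  4  4  4  4
 G  0  1  2  3  3  4  4  4  5  5  5  5  5
 A  0  1  2  3  3  4  5  5  5  5  5  5  5
 C  0  1  2  3  4  4  5  6  6  6  6  6  6
 G  0  1  2  3  4  5  5  6  7  7  7  7  7
 C  0  1  2  3  4  5  5  6  7  7  7  7  7
 G  0  1  2  3  4  5  5  6  7  8  8  8  8
 T  0  1  2  3  4  5  5  6  7  8  9  9  9
 G  0  1  2  3  4  5  5  6  7  8  9 10 10
dp[12][12] = 10. One LCS (by backtracking along matches): GGCGACGGTG.

10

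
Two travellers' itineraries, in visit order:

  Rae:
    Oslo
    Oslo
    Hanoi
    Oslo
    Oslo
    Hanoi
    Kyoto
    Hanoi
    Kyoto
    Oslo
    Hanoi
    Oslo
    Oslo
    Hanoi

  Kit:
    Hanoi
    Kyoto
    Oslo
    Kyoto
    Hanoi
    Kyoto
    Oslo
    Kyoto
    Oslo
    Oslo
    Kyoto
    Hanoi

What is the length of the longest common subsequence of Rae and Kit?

Pick Hanoi at Rae[3]=Kit[1], then Oslo at Rae[5]=Kit[3], then Kyoto at Rae[7]=Kit[4], then Hanoi at Rae[8]=Kit[5], then Kyoto at Rae[9]=Kit[6], then Oslo at Rae[10]=Kit[7], then Oslo at Rae[12]=Kit[9], then Oslo at Rae[13]=Kit[10], then Hanoi at Rae[14]=Kit[12]; all 9 stops appear in both, in order, and the DP table's final entry dp[14][12] is also 9, so no common subsequence is longer.

9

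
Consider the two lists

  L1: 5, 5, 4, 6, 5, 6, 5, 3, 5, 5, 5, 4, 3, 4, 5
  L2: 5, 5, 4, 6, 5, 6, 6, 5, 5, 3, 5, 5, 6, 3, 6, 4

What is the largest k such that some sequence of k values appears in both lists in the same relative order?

Match 5 [1,1]; then 5 [2,2]; then 4 [3,3]; then 6 [4,4]; then 5 [5,5]; then 6 [6,7]; then 5 [7,9]; then 3 [8,10]; then 5 [9,11]; then 5 [10,12]; then 3 [13,14]; then 4 [14,16] — 12 values in the same relative order in both, and the DP table's final entry dp[15][16] is also 12, so no common subsequence is longer.

12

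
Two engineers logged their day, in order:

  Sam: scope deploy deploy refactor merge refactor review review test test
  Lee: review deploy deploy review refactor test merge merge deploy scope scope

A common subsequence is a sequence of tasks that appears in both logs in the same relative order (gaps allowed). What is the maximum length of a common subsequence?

4

One common subsequence of length 4: deploy at Sam[2]=Lee[2], then deploy at Sam[3]=Lee[3], then refactor at Sam[4]=Lee[5], then merge at Sam[5]=Lee[8]. Since dp[10][11] = 4, nothing longer is possible.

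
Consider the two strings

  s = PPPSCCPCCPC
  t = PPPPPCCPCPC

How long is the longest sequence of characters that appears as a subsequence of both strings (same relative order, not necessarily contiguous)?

One common subsequence of length 9: P (s #1, t #3); then P (s #2, t #4); then P (s #3, t #5); then C (s #5, t #6); then C (s #6, t #7); then P (s #7, t #8); then C (s #9, t #9); then P (s #10, t #10); then C (s #11, t #11). The LCS DP gives dp[11][11] = 9, so this is optimal.

9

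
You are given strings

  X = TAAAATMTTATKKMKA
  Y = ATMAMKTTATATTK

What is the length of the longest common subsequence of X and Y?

8

Match T (X #1, Y #2); then A (X #2, Y #4); then T (X #6, Y #7); then T (X #8, Y #8); then T (X #9, Y #10); then A (X #10, Y #11); then T (X #11, Y #13); then K (X #15, Y #14) — 8 characters in the same relative order in both. The LCS DP gives dp[16][14] = 8, so this is optimal.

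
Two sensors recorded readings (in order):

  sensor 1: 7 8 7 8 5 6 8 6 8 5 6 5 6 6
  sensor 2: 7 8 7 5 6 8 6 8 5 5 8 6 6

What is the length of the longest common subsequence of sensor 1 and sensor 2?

Pick 7 (sensor 1 #1, sensor 2 #1), then 8 (sensor 1 #2, sensor 2 #2), then 7 (sensor 1 #3, sensor 2 #3), then 5 (sensor 1 #5, sensor 2 #4), then 6 (sensor 1 #6, sensor 2 #5), then 8 (sensor 1 #7, sensor 2 #6), then 6 (sensor 1 #8, sensor 2 #7), then 8 (sensor 1 #9, sensor 2 #8), then 5 (sensor 1 #10, sensor 2 #9), then 5 (sensor 1 #12, sensor 2 #10), then 6 (sensor 1 #13, sensor 2 #12), then 6 (sensor 1 #14, sensor 2 #13); all 12 values appear in both, in order. dp[14][13] = 12 confirms this is the maximum.

12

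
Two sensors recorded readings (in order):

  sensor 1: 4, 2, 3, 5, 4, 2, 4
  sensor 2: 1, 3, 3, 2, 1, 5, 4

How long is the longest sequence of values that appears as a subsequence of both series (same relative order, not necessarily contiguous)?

3

Let dp[i][j] be the LCS length of the first i values of sensor 1 and the first j values of sensor 2. dp[i][j] = dp[i-1][j-1]+1 when the i-th and j-th values match, else max(dp[i-1][j], dp[i][j-1]).
    ·  1  3  3  2  1  5  4
 ·  0  0  0  0  0  0  0  0
 4  0  0  0  0  0  0  0  1
 2  0  0  0  0  1  1  1  1
 3  0  0  1  1  1  1  1  1
 5  0  0  1  1  1  1  2  2
 4  0  0  1  1  1  1  2  3
 2  0  0  1  1  2  2  2  3
 4  0  0  1  1  2  2  2  3
dp[7][7] = 3. One LCS (by backtracking along matches): 2, 5, 4.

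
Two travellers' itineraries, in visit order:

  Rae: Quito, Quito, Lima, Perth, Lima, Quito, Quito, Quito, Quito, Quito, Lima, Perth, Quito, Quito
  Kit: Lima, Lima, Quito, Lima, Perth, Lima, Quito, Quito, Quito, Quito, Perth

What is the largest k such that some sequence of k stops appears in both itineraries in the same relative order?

9

Pick Quito [2,3]; then Lima [3,4]; then Perth [4,5]; then Lima [5,6]; then Quito [7,7]; then Quito [8,8]; then Quito [9,9]; then Quito [10,10]; then Perth [12,11]; all 9 stops appear in both, in order. dp[14][11] = 9 confirms this is the maximum.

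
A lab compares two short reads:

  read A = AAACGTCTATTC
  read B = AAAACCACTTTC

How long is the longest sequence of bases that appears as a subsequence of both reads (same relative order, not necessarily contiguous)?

Let dp[i][j] be the LCS length of the first i bases of read A and the first j bases of read B. dp[i][j] = dp[i-1][j-1]+1 when the i-th and j-th bases match, else max(dp[i-1][j], dp[i][j-1]).
    ·  A  A  A  A  C  C  A  C  T  T  T  C
 ·  0  0  0  0  0  0  0  0  0  0  0  0  0
 A  0  1  1  1  1  1  1  1  1  1  1  1  1
 A  0  1  2  2  2  2  2  2  2  2  2  2  2
 A  0  1  2  3  3  3  3  3  3  3  3  3  3
 C  0  1  2  3  3  4  4  4  4  4  4  4  4
 G  0  1  2  3  3  4  4  4  4  4  4  4  4
 T  0  1  2  3  3  4  4  4  4  5  5  5  5
 C  0  1  2  3  3  4  5  5  5  5  5  5  6
 T  0  1  2  3  3  4  5  5  5  6  6  6  6
 A  0  1  2  3  4  4  5  6  6  6  6  6  6
 T  0  1  2  3  4  4  5  6  6  7  7  7  7
 T  0  1  2  3  4  4  5  6  6  7  8  8  8
 C  0  1  2  3  4  5  5  6  7  7  8  8  9
dp[12][12] = 9. One LCS (by backtracking along matches): AAACCTTTC.

9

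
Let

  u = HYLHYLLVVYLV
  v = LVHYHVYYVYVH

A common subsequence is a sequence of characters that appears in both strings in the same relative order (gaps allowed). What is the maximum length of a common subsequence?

Taking H (u #1, v #3), then Y (u #2, v #4), then H (u #4, v #5), then Y (u #5, v #8), then V (u #9, v #9), then Y (u #10, v #10), then V (u #12, v #11) gives a common subsequence of length 7, and the DP table's final entry dp[12][12] is also 7, so no common subsequence is longer.

7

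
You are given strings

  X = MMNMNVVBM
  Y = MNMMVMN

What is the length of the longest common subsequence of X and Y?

5

Match M [1,1] → M [2,3] → M [4,4] → V [7,5] → M [9,6] — 5 characters in the same relative order in both. Since dp[9][7] = 5, nothing longer is possible.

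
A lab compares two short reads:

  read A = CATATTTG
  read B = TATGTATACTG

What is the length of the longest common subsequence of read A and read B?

Let dp[i][j] be the LCS length of the first i bases of read A and the first j bases of read B. dp[i][j] = dp[i-1][j-1]+1 when the i-th and j-th bases match, else max(dp[i-1][j], dp[i][j-1]).
    ·  T  A  T  G  T  A  T  A  C  T  G
 ·  0  0  0  0  0  0  0  0  0  0  0  0
 C  0  0  0  0  0  0  0  0  0  1  1  1
 A  0  0  1  1  1  1  1  1  1  1  1  1
 T  0  1  1  2  2  2  2  2  2  2  2  2
 A  0  1  2  2  2  2  3  3  3  3  3  3
 T  0  1  2  3  3  3  3  4  4  4  4  4
 T  0  1  2  3  3  4  4  4  4  4  5  5
 T  0  1  2  3  3  4  4  5  5  5  5  5
 G  0  1  2  3  4  4  4  5  5  5  5  6
dp[8][11] = 6. One LCS (by backtracking along matches): ATATTG.

6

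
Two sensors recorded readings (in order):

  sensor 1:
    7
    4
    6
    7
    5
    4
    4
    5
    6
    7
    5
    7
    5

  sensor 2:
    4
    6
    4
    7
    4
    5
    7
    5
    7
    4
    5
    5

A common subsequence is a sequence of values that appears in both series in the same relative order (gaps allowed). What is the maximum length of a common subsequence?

9

Taking 4 at sensor 1[2]=sensor 2[1] → 6 at sensor 1[3]=sensor 2[2] → 7 at sensor 1[4]=sensor 2[4] → 4 at sensor 1[7]=sensor 2[5] → 5 at sensor 1[8]=sensor 2[6] → 7 at sensor 1[10]=sensor 2[7] → 5 at sensor 1[11]=sensor 2[8] → 7 at sensor 1[12]=sensor 2[9] → 5 at sensor 1[13]=sensor 2[12] gives a common subsequence of length 9. The LCS DP gives dp[13][12] = 9, so this is optimal.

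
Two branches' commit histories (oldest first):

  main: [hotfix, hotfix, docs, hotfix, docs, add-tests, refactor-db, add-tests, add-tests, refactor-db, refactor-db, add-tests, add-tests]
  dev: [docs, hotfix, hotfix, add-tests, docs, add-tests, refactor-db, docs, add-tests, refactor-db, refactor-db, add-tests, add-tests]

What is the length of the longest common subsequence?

10

One common subsequence of length 10: hotfix [1,2]; then hotfix [2,3]; then docs [5,5]; then add-tests [6,6]; then refactor-db [7,7]; then add-tests [9,9]; then refactor-db [10,10]; then refactor-db [11,11]; then add-tests [12,12]; then add-tests [13,13]. dp[13][13] = 10 confirms this is the maximum.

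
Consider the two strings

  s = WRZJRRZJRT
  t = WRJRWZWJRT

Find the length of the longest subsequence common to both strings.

Let dp[i][j] be the LCS length of the first i characters of s and the first j characters of t. dp[i][j] = dp[i-1][j-1]+1 when the i-th and j-th characters match, else max(dp[i-1][j], dp[i][j-1]).
    ·  W  R  J  R  W  Z  W  J  R  T
 ·  0  0  0  0  0  0  0  0  0  0  0
 W  0  1  1  1  1  1  1  1  1  1  1
 R  0  1  2  2  2  2  2  2  2  2  2
 Z  0  1  2  2  2  2  3  3  3  3  3
 J  0  1  2  3  3  3  3  3  4  4  4
 R  0  1  2  3  4  4  4  4  4  5  5
 R  0  1  2  3  4  4  4  4  4  5  5
 Z  0  1  2  3  4  4  5  5  5  5  5
 J  0  1  2  3  4  4  5  5  6  6  6
 R  0  1  2  3  4  4  5  5  6  7  7
 T  0  1  2  3  4  4  5  5  6  7  8
dp[10][10] = 8. One LCS (by backtracking along matches): WRJRZJRT.

8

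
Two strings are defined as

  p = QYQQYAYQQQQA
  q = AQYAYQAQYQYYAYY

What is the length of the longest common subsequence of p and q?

8

Taking Q at p[4]=q[2] → Y at p[5]=q[3] → A at p[6]=q[4] → Y at p[7]=q[5] → Q at p[8]=q[6] → Q at p[9]=q[8] → Q at p[10]=q[10] → A at p[12]=q[13] gives a common subsequence of length 8. dp[12][15] = 8 confirms this is the maximum.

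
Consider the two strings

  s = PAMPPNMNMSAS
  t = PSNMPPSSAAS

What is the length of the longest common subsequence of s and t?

Let dp[i][j] be the LCS length of the first i characters of s and the first j characters of t. dp[i][j] = dp[i-1][j-1]+1 when the i-th and j-th characters match, else max(dp[i-1][j], dp[i][j-1]).
    ·  P  S  N  M  P  P  S  S  A  A  S
 ·  0  0  0  0  0  0  0  0  0  0  0  0
 P  0  1  1  1  1  1  1  1  1  1  1  1
 A  0  1  1  1  1  1  1  1  1  2  2  2
 M  0  1  1  1  2  2  2  2  2  2  2  2
 P  0  1  1  1  2  3  3  3  3  3  3  3
 P  0  1  1  1  2  3  4  4  4  4  4  4
 N  0  1  1  2  2  3  4  4  4  4  4  4
 M  0  1  1  2  3  3  4  4  4  4  4  4
 N  0  1  1  2  3  3  4  4  4  4  4  4
 M  0  1  1  2  3  3  4  4  4  4  4  4
 S  0  1  2  2  3  3  4  5  5  5  5  5
 A  0  1  2  2  3  3  4  5  5  6  6  6
 S  0  1  2  2  3  3  4  5  6  6  6  7
dp[12][11] = 7. One LCS (by backtracking along matches): PMPPSAS.

7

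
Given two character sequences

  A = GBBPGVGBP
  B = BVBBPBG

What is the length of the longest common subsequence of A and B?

Match B at A[2]=B[3], B at A[3]=B[4], P at A[4]=B[5], G at A[7]=B[7] — 4 characters in the same relative order in both, and the DP table's final entry dp[9][7] is also 4, so no common subsequence is longer.

4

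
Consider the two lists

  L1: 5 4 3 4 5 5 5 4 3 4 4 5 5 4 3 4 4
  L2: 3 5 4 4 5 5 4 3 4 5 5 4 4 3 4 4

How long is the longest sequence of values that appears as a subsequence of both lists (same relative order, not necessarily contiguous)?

Pick 5 at L1[1]=L2[2]; then 4 at L1[2]=L2[3]; then 4 at L1[4]=L2[4]; then 5 at L1[6]=L2[5]; then 5 at L1[7]=L2[6]; then 4 at L1[8]=L2[7]; then 3 at L1[9]=L2[8]; then 4 at L1[11]=L2[9]; then 5 at L1[12]=L2[10]; then 5 at L1[13]=L2[11]; then 4 at L1[14]=L2[13]; then 3 at L1[15]=L2[14]; then 4 at L1[16]=L2[15]; then 4 at L1[17]=L2[16]; all 14 values appear in both, in order. The LCS DP gives dp[17][16] = 14, so this is optimal.

14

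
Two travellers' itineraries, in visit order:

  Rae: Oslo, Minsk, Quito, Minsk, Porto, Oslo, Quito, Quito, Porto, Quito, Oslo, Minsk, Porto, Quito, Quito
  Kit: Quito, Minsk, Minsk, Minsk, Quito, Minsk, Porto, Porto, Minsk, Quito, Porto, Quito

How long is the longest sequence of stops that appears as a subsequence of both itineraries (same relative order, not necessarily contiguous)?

8

Pick Minsk [2,4], then Quito [3,5], then Minsk [4,6], then Porto [5,7], then Porto [9,8], then Quito [10,10], then Porto [13,11], then Quito [15,12]; all 8 stops appear in both, in order. dp[15][12] = 8 confirms this is the maximum.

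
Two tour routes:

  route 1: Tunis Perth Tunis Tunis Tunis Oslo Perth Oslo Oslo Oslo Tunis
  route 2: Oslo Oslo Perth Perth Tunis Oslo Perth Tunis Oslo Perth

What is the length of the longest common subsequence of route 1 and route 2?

Taking Tunis [1,5]; then Perth [2,7]; then Tunis [5,8]; then Oslo [6,9]; then Perth [7,10] gives a common subsequence of length 5. dp[11][10] = 5 confirms this is the maximum.

5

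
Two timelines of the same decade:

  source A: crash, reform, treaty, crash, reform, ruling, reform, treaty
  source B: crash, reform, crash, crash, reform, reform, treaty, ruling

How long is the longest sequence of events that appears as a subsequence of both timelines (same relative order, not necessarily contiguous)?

6

Pick crash [1,1], reform [2,2], crash [4,4], reform [5,5], reform [7,6], treaty [8,7]; all 6 events appear in both, in order, and the DP table's final entry dp[8][8] is also 6, so no common subsequence is longer.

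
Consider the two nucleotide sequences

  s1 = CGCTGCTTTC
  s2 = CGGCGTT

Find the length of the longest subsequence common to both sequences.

One common subsequence of length 6: C [1,1]; then G [2,3]; then C [3,4]; then G [5,5]; then T [8,6]; then T [9,7]. The LCS DP gives dp[10][7] = 6, so this is optimal.

6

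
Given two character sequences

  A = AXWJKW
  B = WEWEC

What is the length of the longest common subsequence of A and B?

Let dp[i][j] be the LCS length of the first i characters of A and the first j characters of B. dp[i][j] = dp[i-1][j-1]+1 when the i-th and j-th characters match, else max(dp[i-1][j], dp[i][j-1]).
    ·  W  E  W  E  C
 ·  0  0  0  0  0  0
 A  0  0  0  0  0  0
 X  0  0  0  0  0  0
 W  0  1  1  1  1  1
 J  0  1  1  1  1  1
 K  0  1  1  1  1  1
 W  0  1  1  2  2  2
dp[6][5] = 2. One LCS (by backtracking along matches): WW.

2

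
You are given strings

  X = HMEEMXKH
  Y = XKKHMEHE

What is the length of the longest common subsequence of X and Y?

Let dp[i][j] be the LCS length of the first i characters of X and the first j characters of Y. dp[i][j] = dp[i-1][j-1]+1 when the i-th and j-th characters match, else max(dp[i-1][j], dp[i][j-1]).
    ·  X  K  K  H  M  E  H  E
 ·  0  0  0  0  0  0  0  0  0
 H  0  0  0  0  1  1  1  1  1
 M  0  0  0  0  1  2  2  2  2
 E  0  0  0  0  1  2  3  3  3
 E  0  0  0  0  1  2  3  3  4
 M  0  0  0  0  1  2  3  3  4
 X  0  1  1  1  1  2  3  3  4
 K  0  1  2  2  2  2  3  3  4
 H  0  1  2  2  3  3  3  4  4
dp[8][8] = 4. One LCS (by backtracking along matches): HMEE.

4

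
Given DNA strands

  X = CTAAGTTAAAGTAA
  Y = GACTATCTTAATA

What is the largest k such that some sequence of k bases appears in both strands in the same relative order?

9

One common subsequence of length 9: C [1,3], T [2,4], A [3,5], T [6,8], T [7,9], A [9,10], A [10,11], T [12,12], A [14,13], and the DP table's final entry dp[14][13] is also 9, so no common subsequence is longer.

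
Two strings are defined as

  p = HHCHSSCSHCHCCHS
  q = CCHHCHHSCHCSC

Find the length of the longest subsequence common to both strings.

9

Match H (p #1, q #3) → H (p #2, q #4) → C (p #3, q #5) → H (p #4, q #7) → S (p #6, q #8) → C (p #7, q #9) → H (p #9, q #10) → C (p #10, q #11) → C (p #13, q #13) — 9 characters in the same relative order in both. Since dp[15][13] = 9, nothing longer is possible.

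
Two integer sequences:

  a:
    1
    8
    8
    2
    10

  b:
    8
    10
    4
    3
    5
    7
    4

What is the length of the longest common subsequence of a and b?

2

Let dp[i][j] be the LCS length of the first i values of a and the first j values of b. dp[i][j] = dp[i-1][j-1]+1 when the i-th and j-th values match, else max(dp[i-1][j], dp[i][j-1]).
    ·  8 10  4  3  5  7  4
 ·  0  0  0  0  0  0  0  0
 1  0  0  0  0  0  0  0  0
 8  0  1  1  1  1  1  1  1
 8  0  1  1  1  1  1  1  1
 2  0  1  1  1  1  1  1  1
10  0  1  2  2  2  2  2  2
dp[5][7] = 2. One LCS (by backtracking along matches): 8, 10.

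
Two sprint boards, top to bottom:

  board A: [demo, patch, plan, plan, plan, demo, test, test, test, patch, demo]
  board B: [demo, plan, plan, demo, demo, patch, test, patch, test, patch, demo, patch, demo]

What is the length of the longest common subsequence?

One common subsequence of length 8: demo at board A[1]=board B[1], then plan at board A[3]=board B[2], then plan at board A[4]=board B[3], then demo at board A[6]=board B[5], then test at board A[7]=board B[7], then test at board A[8]=board B[9], then patch at board A[10]=board B[12], then demo at board A[11]=board B[13], and the DP table's final entry dp[11][13] is also 8, so no common subsequence is longer.

8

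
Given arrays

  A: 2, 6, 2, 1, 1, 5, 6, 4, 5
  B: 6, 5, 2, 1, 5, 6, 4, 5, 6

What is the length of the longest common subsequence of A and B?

Taking 6 (A #2, B #1), 2 (A #3, B #3), 1 (A #5, B #4), 5 (A #6, B #5), 6 (A #7, B #6), 4 (A #8, B #7), 5 (A #9, B #8) gives a common subsequence of length 7. dp[9][9] = 7 confirms this is the maximum.

7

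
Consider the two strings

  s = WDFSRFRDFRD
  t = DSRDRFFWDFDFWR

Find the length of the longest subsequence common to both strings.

Taking D (s #2, t #1), then S (s #4, t #2), then R (s #5, t #5), then F (s #6, t #10), then D (s #8, t #11), then F (s #9, t #12), then R (s #10, t #14) gives a common subsequence of length 7. dp[11][14] = 7 confirms this is the maximum.

7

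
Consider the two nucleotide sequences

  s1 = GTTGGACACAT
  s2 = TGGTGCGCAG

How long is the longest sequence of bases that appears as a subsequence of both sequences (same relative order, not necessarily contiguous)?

6

Match G (s1 #1, s2 #3); then T (s1 #3, s2 #4); then G (s1 #4, s2 #5); then G (s1 #5, s2 #7); then C (s1 #7, s2 #8); then A (s1 #8, s2 #9) — 6 bases in the same relative order in both. dp[11][10] = 6 confirms this is the maximum.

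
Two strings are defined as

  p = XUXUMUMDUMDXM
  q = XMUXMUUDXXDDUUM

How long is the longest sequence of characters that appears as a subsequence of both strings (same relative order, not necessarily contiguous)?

Match X [1,1], then U [2,3], then X [3,4], then M [5,5], then U [6,6], then U [9,7], then D [11,8], then X [12,10], then M [13,15] — 9 characters in the same relative order in both. dp[13][15] = 9 confirms this is the maximum.

9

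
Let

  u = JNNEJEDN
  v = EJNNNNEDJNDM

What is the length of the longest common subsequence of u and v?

One common subsequence of length 6: J (u #1, v #2), N (u #2, v #5), N (u #3, v #6), E (u #4, v #7), J (u #5, v #9), D (u #7, v #11). The LCS DP gives dp[8][12] = 6, so this is optimal.

6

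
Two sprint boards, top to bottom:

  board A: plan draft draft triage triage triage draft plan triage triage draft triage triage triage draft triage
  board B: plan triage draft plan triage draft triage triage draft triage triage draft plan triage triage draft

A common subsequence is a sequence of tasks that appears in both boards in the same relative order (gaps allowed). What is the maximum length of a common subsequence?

Pick plan [1,1], draft [2,3], draft [3,6], triage [5,7], triage [6,8], draft [7,9], triage [9,10], triage [10,11], draft [11,12], triage [13,14], triage [14,15], draft [15,16]; all 12 tasks appear in both, in order, and the DP table's final entry dp[16][16] is also 12, so no common subsequence is longer.

12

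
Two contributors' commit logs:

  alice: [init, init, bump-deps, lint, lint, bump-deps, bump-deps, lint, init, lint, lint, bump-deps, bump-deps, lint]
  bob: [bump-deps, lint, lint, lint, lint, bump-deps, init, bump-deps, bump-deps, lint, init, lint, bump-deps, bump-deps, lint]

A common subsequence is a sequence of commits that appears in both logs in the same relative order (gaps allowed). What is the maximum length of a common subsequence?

11

Match bump-deps (alice #3, bob #1); then lint (alice #4, bob #4); then lint (alice #5, bob #5); then bump-deps (alice #6, bob #8); then bump-deps (alice #7, bob #9); then lint (alice #8, bob #10); then init (alice #9, bob #11); then lint (alice #11, bob #12); then bump-deps (alice #12, bob #13); then bump-deps (alice #13, bob #14); then lint (alice #14, bob #15) — 11 commits in the same relative order in both, and the DP table's final entry dp[14][15] is also 11, so no common subsequence is longer.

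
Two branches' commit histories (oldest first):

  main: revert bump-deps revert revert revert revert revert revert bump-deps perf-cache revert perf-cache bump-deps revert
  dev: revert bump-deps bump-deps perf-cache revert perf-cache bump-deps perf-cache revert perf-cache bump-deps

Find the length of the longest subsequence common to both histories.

Taking revert [1,1], bump-deps [2,3], revert [3,5], bump-deps [9,7], perf-cache [10,8], revert [11,9], perf-cache [12,10], bump-deps [13,11] gives a common subsequence of length 8, and the DP table's final entry dp[14][11] is also 8, so no common subsequence is longer.

8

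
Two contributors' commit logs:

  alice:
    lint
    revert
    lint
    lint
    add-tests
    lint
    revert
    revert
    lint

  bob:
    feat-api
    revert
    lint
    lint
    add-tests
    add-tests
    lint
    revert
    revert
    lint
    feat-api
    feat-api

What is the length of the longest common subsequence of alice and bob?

Taking revert (alice #2, bob #2), lint (alice #3, bob #3), lint (alice #4, bob #4), add-tests (alice #5, bob #6), lint (alice #6, bob #7), revert (alice #7, bob #8), revert (alice #8, bob #9), lint (alice #9, bob #10) gives a common subsequence of length 8, and the DP table's final entry dp[9][12] is also 8, so no common subsequence is longer.

8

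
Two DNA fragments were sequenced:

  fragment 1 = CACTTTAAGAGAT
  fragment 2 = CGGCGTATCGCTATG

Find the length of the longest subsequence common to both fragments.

One common subsequence of length 7: C at fragment 1[1]=fragment 2[1] → C at fragment 1[3]=fragment 2[4] → T at fragment 1[4]=fragment 2[6] → T at fragment 1[5]=fragment 2[8] → T at fragment 1[6]=fragment 2[12] → A at fragment 1[7]=fragment 2[13] → G at fragment 1[11]=fragment 2[15], and the DP table's final entry dp[13][15] is also 7, so no common subsequence is longer.

7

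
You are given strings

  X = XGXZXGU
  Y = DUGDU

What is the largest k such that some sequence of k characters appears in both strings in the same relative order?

2

Let dp[i][j] be the LCS length of the first i characters of X and the first j characters of Y. dp[i][j] = dp[i-1][j-1]+1 when the i-th and j-th characters match, else max(dp[i-1][j], dp[i][j-1]).
    ·  D  U  G  D  U
 ·  0  0  0  0  0  0
 X  0  0  0  0  0  0
 G  0  0  0  1  1  1
 X  0  0  0  1  1  1
 Z  0  0  0  1  1  1
 X  0  0  0  1  1  1
 G  0  0  0  1  1  1
 U  0  0  1  1  1  2
dp[7][5] = 2. One LCS (by backtracking along matches): GU.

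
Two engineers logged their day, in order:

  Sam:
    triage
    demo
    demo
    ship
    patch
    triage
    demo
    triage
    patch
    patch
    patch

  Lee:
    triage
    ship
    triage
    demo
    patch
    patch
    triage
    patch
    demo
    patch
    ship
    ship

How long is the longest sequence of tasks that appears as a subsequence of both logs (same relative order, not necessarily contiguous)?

7

Match triage (Sam #1, Lee #1), ship (Sam #4, Lee #2), triage (Sam #6, Lee #3), demo (Sam #7, Lee #4), triage (Sam #8, Lee #7), patch (Sam #9, Lee #8), patch (Sam #10, Lee #10) — 7 tasks in the same relative order in both. dp[11][12] = 7 confirms this is the maximum.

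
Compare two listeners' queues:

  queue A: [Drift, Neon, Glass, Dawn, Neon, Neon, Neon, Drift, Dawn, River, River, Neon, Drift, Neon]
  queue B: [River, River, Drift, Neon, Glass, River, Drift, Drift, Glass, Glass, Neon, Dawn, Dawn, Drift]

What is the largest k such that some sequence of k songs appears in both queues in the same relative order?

Taking Drift (queue A #1, queue B #3); then Neon (queue A #2, queue B #4); then Glass (queue A #3, queue B #10); then Dawn (queue A #4, queue B #12); then Dawn (queue A #9, queue B #13); then Drift (queue A #13, queue B #14) gives a common subsequence of length 6. Since dp[14][14] = 6, nothing longer is possible.

6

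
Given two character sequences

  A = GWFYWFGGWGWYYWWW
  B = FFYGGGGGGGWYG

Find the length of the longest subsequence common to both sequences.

7

One common subsequence of length 7: F [3,2] → Y [4,3] → G [7,8] → G [8,9] → G [10,10] → W [11,11] → Y [12,12]. dp[16][13] = 7 confirms this is the maximum.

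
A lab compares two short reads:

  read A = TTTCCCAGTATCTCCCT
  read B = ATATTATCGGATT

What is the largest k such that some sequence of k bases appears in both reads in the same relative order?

Match T (read A #1, read B #4) → T (read A #2, read B #5) → T (read A #3, read B #7) → C (read A #4, read B #8) → G (read A #8, read B #10) → A (read A #10, read B #11) → T (read A #13, read B #12) → T (read A #17, read B #13) — 8 bases in the same relative order in both. The LCS DP gives dp[17][13] = 8, so this is optimal.

8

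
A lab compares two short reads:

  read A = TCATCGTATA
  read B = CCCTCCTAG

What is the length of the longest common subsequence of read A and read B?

Let dp[i][j] be the LCS length of the first i bases of read A and the first j bases of read B. dp[i][j] = dp[i-1][j-1]+1 when the i-th and j-th bases match, else max(dp[i-1][j], dp[i][j-1]).
    ·  C  C  C  T  C  C  T  A  G
 ·  0  0  0  0  0  0  0  0  0  0
 T  0  0  0  0  1  1  1  1  1  1
 C  0  1  1  1  1  2  2  2  2  2
 A  0  1  1  1  1  2  2  2  3  3
 T  0  1  1  1  2  2  2  3  3  3
 C  0  1  2  2  2  3  3  3  3  3
 G  0  1  2  2  2  3  3  3  3  4
 T  0  1  2  2  3  3  3  4  4  4
 A  0  1  2  2  3  3  3  4  5  5
 T  0  1  2  2  3  3  3  4  5  5
 A  0  1  2  2  3  3  3  4  5  5
dp[10][9] = 5. One LCS (by backtracking along matches): TCCTA.

5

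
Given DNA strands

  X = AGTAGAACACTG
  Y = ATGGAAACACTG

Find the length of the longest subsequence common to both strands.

10

Let dp[i][j] be the LCS length of the first i bases of X and the first j bases of Y. dp[i][j] = dp[i-1][j-1]+1 when the i-th and j-th bases match, else max(dp[i-1][j], dp[i][j-1]).
    ·  A  T  G  G  A  A  A  C  A  C  T  G
 ·  0  0  0  0  0  0  0  0  0  0  0  0  0
 A  0  1  1  1  1  1  1  1  1  1  1  1  1
 G  0  1  1  2  2  2  2  2  2  2  2  2  2
 T  0  1  2  2  2  2  2  2  2  2  2  3  3
 A  0  1  2  2  2  3  3  3  3  3  3  3  3
 G  0  1  2  3  3  3  3  3  3  3  3  3  4
 A  0  1  2  3  3  4  4  4  4  4  4  4  4
 A  0  1  2  3  3  4  5  5  5  5  5  5  5
 C  0  1  2  3  3  4  5  5  6  6  6  6  6
 A  0  1  2  3  3  4  5  6  6  7  7  7  7
 C  0  1  2  3  3  4  5  6  7  7  8  8  8
 T  0  1  2  3  3  4  5  6  7  7  8  9  9
 G  0  1  2  3  4  4  5  6  7  7  8  9 10
dp[12][12] = 10. One LCS (by backtracking along matches): AGAAACACTG.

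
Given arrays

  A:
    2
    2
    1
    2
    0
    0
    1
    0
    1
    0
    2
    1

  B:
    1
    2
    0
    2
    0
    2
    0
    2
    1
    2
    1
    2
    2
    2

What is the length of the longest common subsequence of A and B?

8

Match 1 at A[3]=B[1] → 2 at A[4]=B[2] → 0 at A[5]=B[3] → 0 at A[6]=B[5] → 0 at A[8]=B[7] → 1 at A[9]=B[9] → 2 at A[11]=B[10] → 1 at A[12]=B[11] — 8 values in the same relative order in both. dp[12][14] = 8 confirms this is the maximum.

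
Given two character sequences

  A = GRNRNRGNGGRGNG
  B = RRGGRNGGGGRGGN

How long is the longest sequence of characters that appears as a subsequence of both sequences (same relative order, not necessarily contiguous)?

9

Taking G at A[1]=B[4], then R at A[2]=B[5], then N at A[3]=B[6], then G at A[7]=B[8], then G at A[9]=B[9], then G at A[10]=B[10], then R at A[11]=B[11], then G at A[12]=B[13], then N at A[13]=B[14] gives a common subsequence of length 9. dp[14][14] = 9 confirms this is the maximum.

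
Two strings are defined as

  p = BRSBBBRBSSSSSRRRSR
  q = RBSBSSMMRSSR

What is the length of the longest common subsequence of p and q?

Pick B (p #1, q #2) → S (p #3, q #3) → B (p #8, q #4) → S (p #9, q #5) → S (p #10, q #6) → S (p #13, q #10) → S (p #17, q #11) → R (p #18, q #12); all 8 characters appear in both, in order. dp[18][12] = 8 confirms this is the maximum.

8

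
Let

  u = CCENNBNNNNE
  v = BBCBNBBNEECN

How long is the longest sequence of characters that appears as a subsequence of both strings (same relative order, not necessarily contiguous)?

5

Match C at u[1]=v[3], N at u[4]=v[5], B at u[6]=v[7], N at u[7]=v[8], N at u[10]=v[12] — 5 characters in the same relative order in both. The LCS DP gives dp[11][12] = 5, so this is optimal.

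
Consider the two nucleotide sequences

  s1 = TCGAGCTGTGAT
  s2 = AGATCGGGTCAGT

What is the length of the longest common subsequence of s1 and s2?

8

Taking T [1,4] → C [2,5] → G [3,6] → G [5,7] → G [8,8] → T [9,9] → G [10,12] → T [12,13] gives a common subsequence of length 8. Since dp[12][13] = 8, nothing longer is possible.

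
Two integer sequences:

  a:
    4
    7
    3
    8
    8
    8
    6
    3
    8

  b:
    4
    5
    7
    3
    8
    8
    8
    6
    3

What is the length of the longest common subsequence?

Taking 4 (a #1, b #1); then 7 (a #2, b #3); then 3 (a #3, b #4); then 8 (a #4, b #5); then 8 (a #5, b #6); then 8 (a #6, b #7); then 6 (a #7, b #8); then 3 (a #8, b #9) gives a common subsequence of length 8. dp[9][9] = 8 confirms this is the maximum.

8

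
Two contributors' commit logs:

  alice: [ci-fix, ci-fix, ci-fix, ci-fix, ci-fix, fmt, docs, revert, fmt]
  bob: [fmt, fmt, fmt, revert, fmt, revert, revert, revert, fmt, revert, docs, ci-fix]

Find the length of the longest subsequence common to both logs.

3

One common subsequence of length 3: fmt at alice[6]=bob[5], then revert at alice[8]=bob[8], then fmt at alice[9]=bob[9], and the DP table's final entry dp[9][12] is also 3, so no common subsequence is longer.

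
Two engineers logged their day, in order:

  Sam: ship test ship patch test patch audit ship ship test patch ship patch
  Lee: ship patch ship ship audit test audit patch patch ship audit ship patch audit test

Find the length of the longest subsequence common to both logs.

Match ship [3,1] → patch [6,2] → ship [8,3] → ship [9,4] → test [10,6] → patch [11,9] → ship [12,12] → patch [13,13] — 8 tasks in the same relative order in both. The LCS DP gives dp[13][15] = 8, so this is optimal.

8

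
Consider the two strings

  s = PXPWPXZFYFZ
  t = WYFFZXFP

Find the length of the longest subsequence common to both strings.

4

Match W (s #4, t #1) → F (s #8, t #3) → F (s #10, t #4) → Z (s #11, t #5) — 4 characters in the same relative order in both. Since dp[11][8] = 4, nothing longer is possible.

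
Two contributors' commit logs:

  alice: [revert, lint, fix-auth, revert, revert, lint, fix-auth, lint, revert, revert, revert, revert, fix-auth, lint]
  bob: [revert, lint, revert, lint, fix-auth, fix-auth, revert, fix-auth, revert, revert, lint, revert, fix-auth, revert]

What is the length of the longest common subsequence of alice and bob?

10

Taking revert at alice[1]=bob[1], lint at alice[2]=bob[2], revert at alice[5]=bob[3], lint at alice[6]=bob[4], fix-auth at alice[7]=bob[6], revert at alice[9]=bob[7], revert at alice[10]=bob[9], revert at alice[11]=bob[10], revert at alice[12]=bob[12], fix-auth at alice[13]=bob[13] gives a common subsequence of length 10. dp[14][14] = 10 confirms this is the maximum.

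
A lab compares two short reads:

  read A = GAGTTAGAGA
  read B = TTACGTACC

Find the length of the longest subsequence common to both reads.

5

Match T at read A[4]=read B[1] → T at read A[5]=read B[2] → A at read A[6]=read B[3] → G at read A[7]=read B[5] → A at read A[8]=read B[7] — 5 bases in the same relative order in both, and the DP table's final entry dp[10][9] is also 5, so no common subsequence is longer.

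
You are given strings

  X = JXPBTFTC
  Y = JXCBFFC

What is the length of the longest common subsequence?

5

Pick J (X #1, Y #1), X (X #2, Y #2), B (X #4, Y #4), F (X #6, Y #6), C (X #8, Y #7); all 5 characters appear in both, in order, and the DP table's final entry dp[8][7] is also 5, so no common subsequence is longer.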